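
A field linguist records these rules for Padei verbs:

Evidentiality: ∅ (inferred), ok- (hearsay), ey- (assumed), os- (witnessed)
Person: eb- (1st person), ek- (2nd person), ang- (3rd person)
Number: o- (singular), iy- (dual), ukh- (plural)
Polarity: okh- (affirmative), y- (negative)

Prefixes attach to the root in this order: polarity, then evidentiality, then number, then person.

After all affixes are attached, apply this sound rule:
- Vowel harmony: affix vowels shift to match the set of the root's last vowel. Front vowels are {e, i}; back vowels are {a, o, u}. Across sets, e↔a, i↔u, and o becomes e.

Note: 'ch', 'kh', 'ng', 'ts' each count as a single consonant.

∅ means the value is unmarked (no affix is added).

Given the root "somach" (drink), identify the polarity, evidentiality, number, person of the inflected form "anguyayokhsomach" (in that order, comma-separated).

Segment: ang-iy-ey-okh-somach.
polarity: okh- → affirmative.
evidentiality: ey- → assumed.
number: iy- → dual.
person: ang- → 3rd person.

affirmative, assumed, dual, 3rd person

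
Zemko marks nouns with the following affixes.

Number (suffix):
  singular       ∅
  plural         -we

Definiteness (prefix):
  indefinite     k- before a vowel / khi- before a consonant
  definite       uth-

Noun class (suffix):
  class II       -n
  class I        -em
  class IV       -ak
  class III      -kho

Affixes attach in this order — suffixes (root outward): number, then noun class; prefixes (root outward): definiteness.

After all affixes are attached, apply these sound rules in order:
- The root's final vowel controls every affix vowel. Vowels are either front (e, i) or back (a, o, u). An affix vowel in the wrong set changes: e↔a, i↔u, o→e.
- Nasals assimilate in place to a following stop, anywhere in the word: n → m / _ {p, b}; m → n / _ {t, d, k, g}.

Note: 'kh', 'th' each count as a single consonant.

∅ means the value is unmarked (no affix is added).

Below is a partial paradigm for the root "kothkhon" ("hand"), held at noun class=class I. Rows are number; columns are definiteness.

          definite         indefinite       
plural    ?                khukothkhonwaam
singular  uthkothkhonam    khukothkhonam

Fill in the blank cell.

Attach number plural -we → kothkhonwe.
Attach noun class class I -em → kothkhonweem.
Attach definiteness definite uth- → uthkothkhonweem.
Apply vowel harmony: uthkothkhonweem → uthkothkhonwaam.
Nasal assimilation: no change.

uthkothkhonwaam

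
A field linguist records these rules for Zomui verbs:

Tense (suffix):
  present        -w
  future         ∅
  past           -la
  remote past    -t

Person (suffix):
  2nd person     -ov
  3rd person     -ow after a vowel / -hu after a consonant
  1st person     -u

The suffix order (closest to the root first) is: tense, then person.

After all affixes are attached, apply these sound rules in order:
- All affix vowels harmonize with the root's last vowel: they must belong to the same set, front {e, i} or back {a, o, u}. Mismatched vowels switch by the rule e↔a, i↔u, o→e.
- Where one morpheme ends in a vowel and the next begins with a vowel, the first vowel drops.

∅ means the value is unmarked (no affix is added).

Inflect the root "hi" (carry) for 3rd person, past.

Attach tense past -la → hila.
Attach person 3rd person -ow (after vowel 'a') → hilaow.
Apply vowel harmony: hilaow → hileew.
Apply vowel deletion: hileew → hilew.

hilew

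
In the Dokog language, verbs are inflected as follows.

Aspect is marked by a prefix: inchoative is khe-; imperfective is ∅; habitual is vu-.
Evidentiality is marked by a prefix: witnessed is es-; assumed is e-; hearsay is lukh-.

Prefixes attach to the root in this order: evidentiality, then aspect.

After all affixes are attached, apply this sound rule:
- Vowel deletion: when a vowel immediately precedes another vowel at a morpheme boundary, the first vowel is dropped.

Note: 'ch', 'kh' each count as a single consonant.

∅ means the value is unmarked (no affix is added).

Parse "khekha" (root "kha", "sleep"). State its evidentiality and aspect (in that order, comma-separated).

Segment: khe-e-kha.
evidentiality: e- → assumed.
aspect: khe- → inchoative.

assumed, inchoative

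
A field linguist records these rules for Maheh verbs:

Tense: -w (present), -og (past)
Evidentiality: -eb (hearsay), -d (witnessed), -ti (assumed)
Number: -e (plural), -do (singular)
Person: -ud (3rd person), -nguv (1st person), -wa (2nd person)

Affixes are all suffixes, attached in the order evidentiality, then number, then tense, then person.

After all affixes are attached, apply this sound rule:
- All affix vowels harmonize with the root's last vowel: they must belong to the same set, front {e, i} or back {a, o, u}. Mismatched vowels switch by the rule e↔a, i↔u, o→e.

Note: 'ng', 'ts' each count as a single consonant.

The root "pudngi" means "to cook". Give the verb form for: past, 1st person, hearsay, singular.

Attach evidentiality hearsay -eb → pudngieb.
Attach number singular -do → pudngiebdo.
Attach tense past -og → pudngiebdoog.
Attach person 1st person -nguv → pudngiebdoognguv.
Apply vowel harmony: pudngiebdoognguv → pudngiebdeegngiv.

pudngiebdeegngiv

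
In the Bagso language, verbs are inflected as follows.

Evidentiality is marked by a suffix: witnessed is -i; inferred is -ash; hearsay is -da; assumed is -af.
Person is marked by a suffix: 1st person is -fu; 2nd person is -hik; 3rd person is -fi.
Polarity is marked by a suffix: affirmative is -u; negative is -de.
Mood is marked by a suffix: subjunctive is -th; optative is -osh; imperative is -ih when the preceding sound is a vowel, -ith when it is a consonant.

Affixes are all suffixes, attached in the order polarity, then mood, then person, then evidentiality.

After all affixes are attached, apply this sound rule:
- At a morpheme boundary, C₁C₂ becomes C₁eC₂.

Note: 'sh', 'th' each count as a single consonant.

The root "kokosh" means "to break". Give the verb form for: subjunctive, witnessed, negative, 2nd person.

Attach polarity negative -de → kokoshde.
Attach mood subjunctive -th → kokoshdeth.
Attach person 2nd person -hik → kokoshdethhik.
Attach evidentiality witnessed -i → kokoshdethhiki.
Apply epenthesis: kokoshdethhiki → kokoshedethehiki.

kokoshedethehiki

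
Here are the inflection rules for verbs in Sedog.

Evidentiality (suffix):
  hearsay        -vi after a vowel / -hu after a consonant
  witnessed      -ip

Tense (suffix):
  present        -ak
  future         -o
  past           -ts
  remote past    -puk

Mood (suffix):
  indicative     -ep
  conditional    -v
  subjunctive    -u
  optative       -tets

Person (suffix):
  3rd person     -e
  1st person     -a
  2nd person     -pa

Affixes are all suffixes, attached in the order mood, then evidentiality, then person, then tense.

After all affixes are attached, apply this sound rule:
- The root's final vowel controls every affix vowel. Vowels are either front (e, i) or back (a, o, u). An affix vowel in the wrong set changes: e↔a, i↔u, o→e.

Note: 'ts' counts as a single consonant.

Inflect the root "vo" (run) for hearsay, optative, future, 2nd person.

votatshupao

Attach mood optative -tets → votets.
Attach evidentiality hearsay -hu (after consonant 'ts') → votetshu.
Attach person 2nd person -pa → votetshupa.
Attach tense future -o → votetshupao.
Apply vowel harmony: votetshupao → votatshupao.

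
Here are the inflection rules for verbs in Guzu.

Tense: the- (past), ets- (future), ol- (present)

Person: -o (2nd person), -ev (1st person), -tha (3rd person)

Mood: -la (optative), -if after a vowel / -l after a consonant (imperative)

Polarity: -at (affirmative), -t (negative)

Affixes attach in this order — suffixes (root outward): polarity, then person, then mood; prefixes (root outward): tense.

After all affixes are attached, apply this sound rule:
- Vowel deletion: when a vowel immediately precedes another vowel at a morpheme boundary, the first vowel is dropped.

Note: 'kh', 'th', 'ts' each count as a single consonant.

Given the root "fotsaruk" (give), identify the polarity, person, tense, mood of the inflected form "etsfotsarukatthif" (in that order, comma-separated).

Segment: ets-fotsaruk-at-tha-if.
polarity: -at → affirmative.
person: -tha → 3rd person.
tense: ets- → future.
mood: -if/l → imperative.

affirmative, 3rd person, future, imperative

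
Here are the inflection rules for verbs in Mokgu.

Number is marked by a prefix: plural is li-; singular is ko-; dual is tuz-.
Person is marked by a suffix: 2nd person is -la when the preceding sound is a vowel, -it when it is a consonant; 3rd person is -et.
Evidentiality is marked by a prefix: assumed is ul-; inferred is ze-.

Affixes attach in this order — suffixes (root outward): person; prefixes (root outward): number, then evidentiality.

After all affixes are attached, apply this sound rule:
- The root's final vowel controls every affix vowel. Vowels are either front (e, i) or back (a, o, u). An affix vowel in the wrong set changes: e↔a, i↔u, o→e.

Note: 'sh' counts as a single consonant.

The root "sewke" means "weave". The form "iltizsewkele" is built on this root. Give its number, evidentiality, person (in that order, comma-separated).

Segment: ul-tuz-sewke-la.
number: tuz- → dual.
evidentiality: ul- → assumed.
person: -la/it → 2nd person.

dual, assumed, 2nd person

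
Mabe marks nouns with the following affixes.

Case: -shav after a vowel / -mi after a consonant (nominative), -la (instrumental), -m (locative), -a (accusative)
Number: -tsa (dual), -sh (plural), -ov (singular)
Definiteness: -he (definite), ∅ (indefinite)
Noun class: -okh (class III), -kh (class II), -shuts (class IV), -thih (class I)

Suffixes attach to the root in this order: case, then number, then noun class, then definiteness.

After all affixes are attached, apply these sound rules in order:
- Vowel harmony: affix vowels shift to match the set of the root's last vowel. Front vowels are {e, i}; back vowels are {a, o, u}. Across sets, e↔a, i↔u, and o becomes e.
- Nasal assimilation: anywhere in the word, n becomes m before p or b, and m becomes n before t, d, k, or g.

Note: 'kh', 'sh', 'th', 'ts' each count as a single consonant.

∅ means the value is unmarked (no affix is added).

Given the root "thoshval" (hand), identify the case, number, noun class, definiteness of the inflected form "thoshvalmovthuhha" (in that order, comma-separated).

locative, singular, class I, definite

Segment: thoshval-m-ov-thih-he.
case: -m → locative.
number: -ov → singular.
noun class: -thih → class I.
definiteness: -he → definite.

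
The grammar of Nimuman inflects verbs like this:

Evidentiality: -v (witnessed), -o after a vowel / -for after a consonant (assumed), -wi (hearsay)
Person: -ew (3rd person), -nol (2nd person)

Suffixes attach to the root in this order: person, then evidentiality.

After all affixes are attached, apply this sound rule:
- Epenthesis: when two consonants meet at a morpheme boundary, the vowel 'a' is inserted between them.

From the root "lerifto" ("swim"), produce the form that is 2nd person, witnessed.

Attach person 2nd person -nol → leriftonol.
Attach evidentiality witnessed -v → leriftonolv.
Apply epenthesis: leriftonolv → leriftonolav.

leriftonolav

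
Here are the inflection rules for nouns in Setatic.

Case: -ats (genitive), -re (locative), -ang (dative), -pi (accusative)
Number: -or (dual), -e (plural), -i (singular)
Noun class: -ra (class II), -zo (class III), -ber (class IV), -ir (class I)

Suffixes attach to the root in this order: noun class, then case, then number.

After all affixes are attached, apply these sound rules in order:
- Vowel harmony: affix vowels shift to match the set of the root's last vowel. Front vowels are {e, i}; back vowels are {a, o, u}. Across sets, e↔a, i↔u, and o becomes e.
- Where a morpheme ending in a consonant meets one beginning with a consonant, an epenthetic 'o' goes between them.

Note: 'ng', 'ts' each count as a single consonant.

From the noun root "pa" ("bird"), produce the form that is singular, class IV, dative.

Attach noun class class IV -ber → paber.
Attach case dative -ang → paberang.
Attach number singular -i → paberangi.
Apply vowel harmony: paberangi → pabarangu.
Epenthesis: no change.

pabarangu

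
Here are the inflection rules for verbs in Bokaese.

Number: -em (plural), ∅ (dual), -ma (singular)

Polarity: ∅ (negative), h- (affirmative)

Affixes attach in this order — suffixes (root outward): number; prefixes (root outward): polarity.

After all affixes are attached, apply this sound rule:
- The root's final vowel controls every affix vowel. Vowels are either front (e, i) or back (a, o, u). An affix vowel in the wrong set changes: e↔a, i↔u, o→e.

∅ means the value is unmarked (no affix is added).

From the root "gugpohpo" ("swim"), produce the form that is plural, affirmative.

hgugpohpoam

Attach number plural -em → gugpohpoem.
Attach polarity affirmative h- → hgugpohpoem.
Apply vowel harmony: hgugpohpoem → hgugpohpoam.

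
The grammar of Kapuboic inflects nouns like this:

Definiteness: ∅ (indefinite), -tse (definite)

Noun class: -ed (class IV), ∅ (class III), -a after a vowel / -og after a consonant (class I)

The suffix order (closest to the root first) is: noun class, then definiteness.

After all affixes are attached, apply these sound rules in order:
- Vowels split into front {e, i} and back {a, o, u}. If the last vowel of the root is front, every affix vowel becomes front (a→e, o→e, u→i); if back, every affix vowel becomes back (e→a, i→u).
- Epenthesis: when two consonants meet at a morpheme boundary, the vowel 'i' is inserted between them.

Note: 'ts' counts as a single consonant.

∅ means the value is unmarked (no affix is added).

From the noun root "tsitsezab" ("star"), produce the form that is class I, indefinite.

tsitsezabog

Attach noun class class I -og (after consonant 'b') → tsitsezabog.
definiteness = indefinite: zero marking, form stays tsitsezabog.
Vowel harmony: no change.
Epenthesis: no change.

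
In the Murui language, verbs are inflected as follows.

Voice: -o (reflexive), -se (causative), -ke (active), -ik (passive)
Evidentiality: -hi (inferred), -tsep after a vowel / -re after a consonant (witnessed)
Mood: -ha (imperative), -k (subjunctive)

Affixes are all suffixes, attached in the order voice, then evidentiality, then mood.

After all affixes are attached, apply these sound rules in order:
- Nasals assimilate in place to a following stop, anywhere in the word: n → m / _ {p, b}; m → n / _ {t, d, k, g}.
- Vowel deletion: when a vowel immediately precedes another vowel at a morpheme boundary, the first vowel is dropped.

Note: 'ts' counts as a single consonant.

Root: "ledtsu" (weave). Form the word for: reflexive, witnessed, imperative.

Attach voice reflexive -o → ledtsuo.
Attach evidentiality witnessed -tsep (after vowel 'o') → ledtsuotsep.
Attach mood imperative -ha → ledtsuotsepha.
Nasal assimilation: no change.
Apply vowel deletion: ledtsuotsepha → ledtsotsepha.

ledtsotsepha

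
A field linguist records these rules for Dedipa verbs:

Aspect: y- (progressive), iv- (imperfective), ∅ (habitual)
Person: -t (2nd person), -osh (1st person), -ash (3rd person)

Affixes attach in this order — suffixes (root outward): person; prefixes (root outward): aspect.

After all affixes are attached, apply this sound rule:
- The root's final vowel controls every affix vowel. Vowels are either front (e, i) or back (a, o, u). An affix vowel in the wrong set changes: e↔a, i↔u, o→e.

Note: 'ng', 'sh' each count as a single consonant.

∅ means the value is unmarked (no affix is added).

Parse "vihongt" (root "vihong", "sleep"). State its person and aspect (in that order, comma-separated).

Segment: vihong-t.
person: -t → 2nd person.
aspect: ∅ → habitual.

2nd person, habitual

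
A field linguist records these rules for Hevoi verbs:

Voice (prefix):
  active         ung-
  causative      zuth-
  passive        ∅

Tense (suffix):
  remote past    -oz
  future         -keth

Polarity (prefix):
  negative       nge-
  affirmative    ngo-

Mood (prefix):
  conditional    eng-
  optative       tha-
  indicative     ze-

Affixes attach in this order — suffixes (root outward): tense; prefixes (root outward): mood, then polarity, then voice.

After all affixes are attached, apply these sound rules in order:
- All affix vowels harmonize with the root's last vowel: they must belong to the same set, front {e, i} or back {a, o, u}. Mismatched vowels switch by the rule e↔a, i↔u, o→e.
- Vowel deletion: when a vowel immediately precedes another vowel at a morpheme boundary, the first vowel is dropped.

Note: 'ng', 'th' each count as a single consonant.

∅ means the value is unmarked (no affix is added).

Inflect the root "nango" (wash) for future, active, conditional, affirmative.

Attach mood conditional eng- → engnango.
Attach tense future -keth → engnangoketh.
Attach polarity affirmative ngo- → ngoengnangoketh.
Attach voice active ung- → ungngoengnangoketh.
Apply vowel harmony: ungngoengnangoketh → ungngoangnangokath.
Apply vowel deletion: ungngoangnangokath → ungngangnangokath.

ungngangnangokath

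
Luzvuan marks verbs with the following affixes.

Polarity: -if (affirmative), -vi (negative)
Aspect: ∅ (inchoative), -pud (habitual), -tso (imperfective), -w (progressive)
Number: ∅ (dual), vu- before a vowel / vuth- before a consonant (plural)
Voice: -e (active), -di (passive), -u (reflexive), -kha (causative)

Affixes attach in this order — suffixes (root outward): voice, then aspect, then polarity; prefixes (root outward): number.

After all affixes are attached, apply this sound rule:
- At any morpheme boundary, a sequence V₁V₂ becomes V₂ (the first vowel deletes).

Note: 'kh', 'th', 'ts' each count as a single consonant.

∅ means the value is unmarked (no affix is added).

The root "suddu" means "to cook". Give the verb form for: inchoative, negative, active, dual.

suddevi

Attach voice active -e → suddue.
number = dual: zero marking, form stays suddue.
aspect = inchoative: zero marking, form stays suddue.
Attach polarity negative -vi → sudduevi.
Apply vowel deletion: sudduevi → suddevi.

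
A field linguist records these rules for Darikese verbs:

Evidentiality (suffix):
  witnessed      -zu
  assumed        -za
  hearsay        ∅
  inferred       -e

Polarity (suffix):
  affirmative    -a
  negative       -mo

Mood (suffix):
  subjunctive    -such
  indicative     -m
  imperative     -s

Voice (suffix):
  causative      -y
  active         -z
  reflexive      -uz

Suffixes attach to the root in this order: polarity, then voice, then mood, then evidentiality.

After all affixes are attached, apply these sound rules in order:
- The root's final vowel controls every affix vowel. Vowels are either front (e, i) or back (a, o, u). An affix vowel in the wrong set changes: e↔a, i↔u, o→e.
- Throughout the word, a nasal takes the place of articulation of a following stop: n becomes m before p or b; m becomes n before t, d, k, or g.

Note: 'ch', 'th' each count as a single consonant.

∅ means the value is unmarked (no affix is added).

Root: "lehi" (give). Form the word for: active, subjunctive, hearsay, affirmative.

Attach polarity affirmative -a → lehia.
Attach voice active -z → lehiaz.
Attach mood subjunctive -such → lehiazsuch.
evidentiality = hearsay: zero marking, form stays lehiazsuch.
Apply vowel harmony: lehiazsuch → lehiezsich.
Nasal assimilation: no change.

lehiezsich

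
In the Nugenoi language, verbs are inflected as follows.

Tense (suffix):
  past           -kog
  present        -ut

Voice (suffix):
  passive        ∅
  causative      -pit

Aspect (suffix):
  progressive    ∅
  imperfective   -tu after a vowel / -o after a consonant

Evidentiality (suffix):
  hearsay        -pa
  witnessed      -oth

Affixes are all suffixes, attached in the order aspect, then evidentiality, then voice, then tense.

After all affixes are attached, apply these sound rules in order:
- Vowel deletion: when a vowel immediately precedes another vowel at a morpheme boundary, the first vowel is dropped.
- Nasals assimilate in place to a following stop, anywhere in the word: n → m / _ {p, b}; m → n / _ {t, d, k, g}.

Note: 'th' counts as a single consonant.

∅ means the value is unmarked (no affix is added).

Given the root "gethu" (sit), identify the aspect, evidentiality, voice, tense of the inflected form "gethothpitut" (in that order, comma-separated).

Segment: gethu-oth-pit-ut.
aspect: ∅ → progressive.
evidentiality: -oth → witnessed.
voice: -pit → causative.
tense: -ut → present.

progressive, witnessed, causative, present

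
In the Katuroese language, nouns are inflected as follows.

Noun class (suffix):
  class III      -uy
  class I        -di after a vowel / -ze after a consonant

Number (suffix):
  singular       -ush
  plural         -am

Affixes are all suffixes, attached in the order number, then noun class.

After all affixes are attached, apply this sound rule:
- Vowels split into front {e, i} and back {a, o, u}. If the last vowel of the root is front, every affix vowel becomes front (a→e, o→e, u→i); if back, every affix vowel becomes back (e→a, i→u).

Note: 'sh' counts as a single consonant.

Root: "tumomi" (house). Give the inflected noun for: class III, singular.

Attach number singular -ush → tumomiush.
Attach noun class class III -uy → tumomiushuy.
Apply vowel harmony: tumomiushuy → tumomiishiy.

tumomiishiy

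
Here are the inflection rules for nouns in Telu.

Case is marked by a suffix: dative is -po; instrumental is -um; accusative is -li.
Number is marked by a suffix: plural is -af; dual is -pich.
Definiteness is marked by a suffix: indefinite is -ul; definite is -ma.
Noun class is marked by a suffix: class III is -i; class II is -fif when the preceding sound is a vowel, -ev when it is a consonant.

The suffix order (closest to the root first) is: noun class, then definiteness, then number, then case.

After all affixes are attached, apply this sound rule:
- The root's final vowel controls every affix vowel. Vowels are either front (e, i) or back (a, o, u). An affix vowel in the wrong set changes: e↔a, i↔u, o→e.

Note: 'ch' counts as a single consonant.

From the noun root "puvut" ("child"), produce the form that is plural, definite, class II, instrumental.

Attach noun class class II -ev (after consonant 't') → puvutev.
Attach definiteness definite -ma → puvutevma.
Attach number plural -af → puvutevmaaf.
Attach case instrumental -um → puvutevmaafum.
Apply vowel harmony: puvutevmaafum → puvutavmaafum.

puvutavmaafum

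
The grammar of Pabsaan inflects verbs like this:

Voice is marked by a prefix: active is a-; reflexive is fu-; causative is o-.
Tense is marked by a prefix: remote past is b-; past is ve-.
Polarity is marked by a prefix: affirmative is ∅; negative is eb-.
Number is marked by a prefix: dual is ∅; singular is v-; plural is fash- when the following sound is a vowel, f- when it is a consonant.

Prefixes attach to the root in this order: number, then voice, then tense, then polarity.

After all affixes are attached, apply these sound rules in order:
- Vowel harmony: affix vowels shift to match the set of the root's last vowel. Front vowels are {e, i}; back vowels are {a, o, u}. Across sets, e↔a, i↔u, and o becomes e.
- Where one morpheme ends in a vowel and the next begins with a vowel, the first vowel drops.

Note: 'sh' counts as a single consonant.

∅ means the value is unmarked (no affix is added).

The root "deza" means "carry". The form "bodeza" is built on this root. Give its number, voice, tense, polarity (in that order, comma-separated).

Segment: b-o-deza.
number: ∅ → dual.
voice: o- → causative.
tense: b- → remote past.
polarity: ∅ → affirmative.

dual, causative, remote past, affirmative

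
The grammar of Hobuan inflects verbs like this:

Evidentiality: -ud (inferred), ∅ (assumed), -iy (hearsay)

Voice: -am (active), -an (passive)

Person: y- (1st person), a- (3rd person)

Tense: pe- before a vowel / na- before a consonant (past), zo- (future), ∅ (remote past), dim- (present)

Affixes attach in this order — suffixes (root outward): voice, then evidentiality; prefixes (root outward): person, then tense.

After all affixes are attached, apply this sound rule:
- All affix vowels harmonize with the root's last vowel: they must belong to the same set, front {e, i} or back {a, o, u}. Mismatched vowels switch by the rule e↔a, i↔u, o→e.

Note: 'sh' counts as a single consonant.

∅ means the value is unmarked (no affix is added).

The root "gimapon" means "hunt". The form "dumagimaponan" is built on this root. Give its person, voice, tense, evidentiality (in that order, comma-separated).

3rd person, passive, present, assumed

Segment: dim-a-gimapon-an.
person: a- → 3rd person.
voice: -an → passive.
tense: dim- → present.
evidentiality: ∅ → assumed.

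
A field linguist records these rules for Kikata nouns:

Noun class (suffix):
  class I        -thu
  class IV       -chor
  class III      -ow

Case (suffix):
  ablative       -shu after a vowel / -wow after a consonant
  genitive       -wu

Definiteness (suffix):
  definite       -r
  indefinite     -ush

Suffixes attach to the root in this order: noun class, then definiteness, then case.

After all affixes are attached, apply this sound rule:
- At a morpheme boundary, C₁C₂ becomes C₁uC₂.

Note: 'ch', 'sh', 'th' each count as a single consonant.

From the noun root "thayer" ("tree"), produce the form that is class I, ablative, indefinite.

thayeruthuushuwow

Attach noun class class I -thu → thayerthu.
Attach definiteness indefinite -ush → thayerthuush.
Attach case ablative -wow (after consonant 'sh') → thayerthuushwow.
Apply epenthesis: thayerthuushwow → thayeruthuushuwow.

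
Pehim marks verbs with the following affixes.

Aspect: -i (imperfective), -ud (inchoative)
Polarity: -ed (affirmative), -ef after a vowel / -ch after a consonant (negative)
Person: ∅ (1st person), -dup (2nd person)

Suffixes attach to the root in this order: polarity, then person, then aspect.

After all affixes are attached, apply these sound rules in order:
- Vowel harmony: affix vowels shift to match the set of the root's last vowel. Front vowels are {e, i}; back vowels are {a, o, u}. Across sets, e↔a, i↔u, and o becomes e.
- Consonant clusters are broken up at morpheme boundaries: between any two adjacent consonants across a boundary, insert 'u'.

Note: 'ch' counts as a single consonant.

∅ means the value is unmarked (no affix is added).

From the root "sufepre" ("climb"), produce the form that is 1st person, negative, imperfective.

sufepreefi

Attach polarity negative -ef (after vowel 'e') → sufepreef.
person = 1st person: zero marking, form stays sufepreef.
Attach aspect imperfective -i → sufepreefi.
Vowel harmony: no change.
Epenthesis: no change.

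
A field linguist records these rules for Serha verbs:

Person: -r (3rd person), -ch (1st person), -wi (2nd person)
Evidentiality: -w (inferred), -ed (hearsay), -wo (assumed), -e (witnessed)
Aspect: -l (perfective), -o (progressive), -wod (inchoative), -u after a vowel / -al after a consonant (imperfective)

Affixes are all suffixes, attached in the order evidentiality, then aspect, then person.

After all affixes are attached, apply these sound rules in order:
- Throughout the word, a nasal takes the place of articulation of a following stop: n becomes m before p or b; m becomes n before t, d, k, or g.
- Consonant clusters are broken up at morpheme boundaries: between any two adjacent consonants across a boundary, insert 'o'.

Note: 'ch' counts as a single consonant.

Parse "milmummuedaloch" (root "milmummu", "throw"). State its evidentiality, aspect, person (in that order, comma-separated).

Segment: milmummu-ed-al-ch.
evidentiality: -ed → hearsay.
aspect: -u/al → imperfective.
person: -ch → 1st person.

hearsay, imperfective, 1st person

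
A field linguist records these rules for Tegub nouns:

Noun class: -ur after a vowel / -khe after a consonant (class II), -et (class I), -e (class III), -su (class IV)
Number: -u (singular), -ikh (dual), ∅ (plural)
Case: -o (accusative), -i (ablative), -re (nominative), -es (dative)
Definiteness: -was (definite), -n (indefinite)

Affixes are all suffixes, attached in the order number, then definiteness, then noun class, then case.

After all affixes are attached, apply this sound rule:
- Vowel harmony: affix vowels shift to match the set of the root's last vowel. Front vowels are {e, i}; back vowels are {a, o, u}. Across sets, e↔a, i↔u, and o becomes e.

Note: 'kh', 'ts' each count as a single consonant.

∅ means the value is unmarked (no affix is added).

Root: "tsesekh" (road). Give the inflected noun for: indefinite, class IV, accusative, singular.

tsesekhinsie

Attach number singular -u → tsesekhu.
Attach definiteness indefinite -n → tsesekhun.
Attach noun class class IV -su → tsesekhunsu.
Attach case accusative -o → tsesekhunsuo.
Apply vowel harmony: tsesekhunsuo → tsesekhinsie.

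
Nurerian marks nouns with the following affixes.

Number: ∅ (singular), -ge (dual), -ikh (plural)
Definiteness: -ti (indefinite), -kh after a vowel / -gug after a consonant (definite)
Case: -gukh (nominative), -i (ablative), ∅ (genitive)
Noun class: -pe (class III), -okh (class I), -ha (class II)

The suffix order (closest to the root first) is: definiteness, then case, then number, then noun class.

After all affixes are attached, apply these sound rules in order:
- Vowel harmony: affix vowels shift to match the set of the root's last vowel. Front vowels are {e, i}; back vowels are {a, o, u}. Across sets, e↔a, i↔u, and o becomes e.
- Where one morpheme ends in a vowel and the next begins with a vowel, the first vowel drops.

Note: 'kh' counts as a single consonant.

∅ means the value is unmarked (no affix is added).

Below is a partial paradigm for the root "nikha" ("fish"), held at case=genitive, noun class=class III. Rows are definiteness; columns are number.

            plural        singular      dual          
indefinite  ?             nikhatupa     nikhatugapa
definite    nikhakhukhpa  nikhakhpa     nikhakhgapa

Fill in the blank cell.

Attach definiteness indefinite -ti → nikhati.
case = genitive: zero marking, form stays nikhati.
Attach number plural -ikh → nikhatiikh.
Attach noun class class III -pe → nikhatiikhpe.
Apply vowel harmony: nikhatiikhpe → nikhatuukhpa.
Apply vowel deletion: nikhatuukhpa → nikhatukhpa.

nikhatukhpa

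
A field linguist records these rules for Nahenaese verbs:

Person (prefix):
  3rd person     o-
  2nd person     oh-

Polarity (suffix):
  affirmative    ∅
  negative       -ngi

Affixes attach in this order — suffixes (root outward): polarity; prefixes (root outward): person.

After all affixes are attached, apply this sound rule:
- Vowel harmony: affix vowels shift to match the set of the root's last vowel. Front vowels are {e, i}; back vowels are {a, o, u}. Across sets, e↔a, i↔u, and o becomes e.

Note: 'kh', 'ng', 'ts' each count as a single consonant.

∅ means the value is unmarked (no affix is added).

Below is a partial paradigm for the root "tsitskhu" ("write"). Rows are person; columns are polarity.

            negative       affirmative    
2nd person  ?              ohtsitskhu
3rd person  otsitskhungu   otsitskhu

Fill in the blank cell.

ohtsitskhungu

Attach polarity negative -ngi → tsitskhungi.
Attach person 2nd person oh- → ohtsitskhungi.
Apply vowel harmony: ohtsitskhungi → ohtsitskhungu.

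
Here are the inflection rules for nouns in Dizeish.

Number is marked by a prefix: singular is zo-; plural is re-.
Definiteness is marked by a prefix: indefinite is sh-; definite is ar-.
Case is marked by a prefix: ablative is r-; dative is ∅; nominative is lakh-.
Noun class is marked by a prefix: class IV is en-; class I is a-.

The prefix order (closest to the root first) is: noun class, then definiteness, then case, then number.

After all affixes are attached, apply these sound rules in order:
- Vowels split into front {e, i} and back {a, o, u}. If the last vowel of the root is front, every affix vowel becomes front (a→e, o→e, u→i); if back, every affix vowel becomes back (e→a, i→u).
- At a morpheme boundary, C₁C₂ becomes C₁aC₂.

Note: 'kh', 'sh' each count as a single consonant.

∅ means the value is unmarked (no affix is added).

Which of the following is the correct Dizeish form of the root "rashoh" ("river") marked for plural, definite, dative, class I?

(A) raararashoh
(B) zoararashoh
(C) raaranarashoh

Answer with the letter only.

Attach noun class class I a- → arashoh.
Attach definiteness definite ar- → ararashoh.
case = dative: zero marking, form stays ararashoh.
Attach number plural re- → reararashoh.
Apply vowel harmony: reararashoh → raararashoh.
Epenthesis: no change.
So the correct form is raararashoh, option (A).
(C) raaranarashoh is wrong: it uses class IV instead of class I for noun class.
(B) zoararashoh is wrong: it uses singular instead of plural for number.

A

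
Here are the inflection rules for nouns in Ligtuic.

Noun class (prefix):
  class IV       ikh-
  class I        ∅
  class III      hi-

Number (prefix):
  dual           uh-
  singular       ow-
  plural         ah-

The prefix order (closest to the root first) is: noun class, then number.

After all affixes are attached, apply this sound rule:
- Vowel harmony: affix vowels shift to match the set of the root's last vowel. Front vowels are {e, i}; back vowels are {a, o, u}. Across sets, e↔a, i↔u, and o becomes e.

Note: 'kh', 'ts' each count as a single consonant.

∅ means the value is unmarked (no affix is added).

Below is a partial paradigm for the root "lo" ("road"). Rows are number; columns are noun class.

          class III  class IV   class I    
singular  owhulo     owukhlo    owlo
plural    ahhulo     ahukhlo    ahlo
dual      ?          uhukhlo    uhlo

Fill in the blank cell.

Attach noun class class III hi- → hilo.
Attach number dual uh- → uhhilo.
Apply vowel harmony: uhhilo → uhhulo.

uhhulo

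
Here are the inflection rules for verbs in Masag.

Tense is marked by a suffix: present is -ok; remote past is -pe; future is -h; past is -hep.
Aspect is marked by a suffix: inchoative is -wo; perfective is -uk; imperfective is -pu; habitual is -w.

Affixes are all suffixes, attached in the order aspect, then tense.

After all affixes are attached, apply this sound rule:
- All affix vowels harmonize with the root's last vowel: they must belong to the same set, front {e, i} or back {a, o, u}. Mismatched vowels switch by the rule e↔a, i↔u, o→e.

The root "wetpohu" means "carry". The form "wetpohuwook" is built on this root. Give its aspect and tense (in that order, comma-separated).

Segment: wetpohu-wo-ok.
aspect: -wo → inchoative.
tense: -ok → present.

inchoative, present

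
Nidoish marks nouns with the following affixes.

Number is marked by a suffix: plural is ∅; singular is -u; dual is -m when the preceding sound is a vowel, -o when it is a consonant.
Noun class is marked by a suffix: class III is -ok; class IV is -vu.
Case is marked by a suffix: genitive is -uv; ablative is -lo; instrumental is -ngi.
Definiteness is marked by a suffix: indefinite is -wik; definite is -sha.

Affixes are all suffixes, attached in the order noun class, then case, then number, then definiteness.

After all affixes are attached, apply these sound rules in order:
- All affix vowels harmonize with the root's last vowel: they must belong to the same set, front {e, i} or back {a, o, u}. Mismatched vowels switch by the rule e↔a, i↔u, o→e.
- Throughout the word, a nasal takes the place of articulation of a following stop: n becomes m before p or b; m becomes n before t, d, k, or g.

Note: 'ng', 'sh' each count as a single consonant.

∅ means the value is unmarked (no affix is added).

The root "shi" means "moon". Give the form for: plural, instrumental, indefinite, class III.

Attach noun class class III -ok → shiok.
Attach case instrumental -ngi → shiokngi.
number = plural: zero marking, form stays shiokngi.
Attach definiteness indefinite -wik → shiokngiwik.
Apply vowel harmony: shiokngiwik → shiekngiwik.
Nasal assimilation: no change.

shiekngiwik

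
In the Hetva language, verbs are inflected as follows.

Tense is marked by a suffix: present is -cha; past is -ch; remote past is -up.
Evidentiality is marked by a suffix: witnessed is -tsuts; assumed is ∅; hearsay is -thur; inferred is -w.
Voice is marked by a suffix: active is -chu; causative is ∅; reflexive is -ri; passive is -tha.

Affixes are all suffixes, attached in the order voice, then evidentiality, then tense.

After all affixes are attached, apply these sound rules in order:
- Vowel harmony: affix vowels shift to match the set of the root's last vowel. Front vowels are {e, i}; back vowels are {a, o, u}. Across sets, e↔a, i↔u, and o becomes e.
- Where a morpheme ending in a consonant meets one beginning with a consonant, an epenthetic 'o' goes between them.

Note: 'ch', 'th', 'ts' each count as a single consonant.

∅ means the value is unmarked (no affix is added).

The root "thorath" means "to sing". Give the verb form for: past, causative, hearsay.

voice = causative: zero marking, form stays thorath.
Attach evidentiality hearsay -thur → thoraththur.
Attach tense past -ch → thoraththurch.
Vowel harmony: no change.
Apply epenthesis: thoraththurch → thorathothuroch.

thorathothuroch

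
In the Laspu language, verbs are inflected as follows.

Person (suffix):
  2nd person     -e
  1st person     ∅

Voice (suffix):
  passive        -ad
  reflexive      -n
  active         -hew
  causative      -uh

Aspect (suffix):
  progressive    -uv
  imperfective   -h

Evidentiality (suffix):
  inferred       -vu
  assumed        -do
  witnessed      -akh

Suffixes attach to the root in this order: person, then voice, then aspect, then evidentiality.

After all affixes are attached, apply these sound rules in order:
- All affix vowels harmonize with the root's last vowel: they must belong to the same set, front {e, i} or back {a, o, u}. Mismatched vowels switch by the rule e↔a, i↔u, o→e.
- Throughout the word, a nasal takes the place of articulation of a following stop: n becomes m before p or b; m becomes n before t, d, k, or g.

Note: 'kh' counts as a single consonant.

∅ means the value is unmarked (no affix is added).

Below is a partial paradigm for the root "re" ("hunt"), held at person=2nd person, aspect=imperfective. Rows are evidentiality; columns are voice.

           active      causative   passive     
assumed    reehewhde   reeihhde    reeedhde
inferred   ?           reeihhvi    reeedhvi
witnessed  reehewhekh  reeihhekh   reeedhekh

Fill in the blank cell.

reehewhvi

Attach person 2nd person -e → ree.
Attach voice active -hew → reehew.
Attach aspect imperfective -h → reehewh.
Attach evidentiality inferred -vu → reehewhvu.
Apply vowel harmony: reehewhvu → reehewhvi.
Nasal assimilation: no change.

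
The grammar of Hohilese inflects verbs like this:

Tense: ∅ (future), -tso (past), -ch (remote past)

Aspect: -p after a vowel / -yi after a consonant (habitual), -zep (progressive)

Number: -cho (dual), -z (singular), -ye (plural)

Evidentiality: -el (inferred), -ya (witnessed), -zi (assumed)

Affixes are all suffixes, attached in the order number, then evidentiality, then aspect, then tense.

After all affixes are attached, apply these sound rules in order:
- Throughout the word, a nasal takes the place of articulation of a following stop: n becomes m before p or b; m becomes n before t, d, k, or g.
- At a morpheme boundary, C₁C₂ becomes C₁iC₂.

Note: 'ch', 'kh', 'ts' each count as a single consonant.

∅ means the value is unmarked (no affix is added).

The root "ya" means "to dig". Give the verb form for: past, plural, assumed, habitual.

Attach number plural -ye → yaye.
Attach evidentiality assumed -zi → yayezi.
Attach aspect habitual -p (after vowel 'i') → yayezip.
Attach tense past -tso → yayeziptso.
Nasal assimilation: no change.
Apply epenthesis: yayeziptso → yayezipitso.

yayezipitso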